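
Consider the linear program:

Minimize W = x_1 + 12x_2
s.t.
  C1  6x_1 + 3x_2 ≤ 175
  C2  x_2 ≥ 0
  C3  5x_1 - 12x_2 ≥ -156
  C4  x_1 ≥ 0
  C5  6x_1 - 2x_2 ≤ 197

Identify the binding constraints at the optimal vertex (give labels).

C2 and C4

Corner points and W = x_1 + 12x_2:
  (175/6, 0) → W = 175/6
  (544/29, 1811/87) → W = 7788/29
  (0, 0) → W = 0
  (0, 13) → W = 156

The minimum is at (0, 0). Substituting into each constraint, equality holds for C2 and C4; the remaining constraints have slack.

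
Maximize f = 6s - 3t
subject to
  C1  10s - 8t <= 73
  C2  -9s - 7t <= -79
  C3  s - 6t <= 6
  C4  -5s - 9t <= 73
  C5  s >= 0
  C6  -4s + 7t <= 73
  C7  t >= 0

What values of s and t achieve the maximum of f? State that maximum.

Feasible corners and f = 6s - 3t:
  (1143/142, 133/142) → f = 6459/142
  (1095/38, 511/19) → f = 1752/19
  (6/13, 139/13) → f = -381/13

At the optimal vertex, 10s - 8t = 73 and -4s + 7t = 73.
Solving simultaneously gives s = 1095/38, t = 511/19.

s = 1095/38, t = 511/19, maximum f = 1752/19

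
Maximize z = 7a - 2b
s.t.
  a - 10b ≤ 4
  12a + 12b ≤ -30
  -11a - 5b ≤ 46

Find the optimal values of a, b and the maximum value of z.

Feasible corners and z = 7a - 2b:
  (-21/11, -13/22) → z = -134/11
  (-88/23, -18/23) → z = -580/23
  (-67/12, 37/12) → z = -181/4

The optimum lies where a - 10b = 4 and 12a + 12b = -30.
Solving simultaneously gives a = -21/11, b = -13/22.

a = -21/11, b = -13/22, maximum z = -134/11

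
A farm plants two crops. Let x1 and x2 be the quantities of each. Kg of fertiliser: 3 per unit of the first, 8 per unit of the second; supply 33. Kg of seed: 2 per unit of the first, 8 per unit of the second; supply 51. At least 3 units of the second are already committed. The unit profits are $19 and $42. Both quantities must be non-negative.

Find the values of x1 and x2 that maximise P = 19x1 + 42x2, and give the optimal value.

Extreme points and P = 19x1 + 42x2:
  (0, 33/8) → P = 693/4
  (0, 3) → P = 126
  (3, 3) → P = 183

The binding constraints are 3x1 + 8x2 = 33 and x2 = 3.
Solving simultaneously gives x1 = 3, x2 = 3.

x1 = 3, x2 = 3, maximum P = 183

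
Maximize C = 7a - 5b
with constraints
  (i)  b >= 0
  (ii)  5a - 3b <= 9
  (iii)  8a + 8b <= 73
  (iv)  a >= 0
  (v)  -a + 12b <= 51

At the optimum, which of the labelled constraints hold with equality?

(i) and (ii)

Feasible corners and C = 7a - 5b:
  (9/5, 0) → C = 63/5
  (0, 0) → C = 0
  (291/64, 293/64) → C = 143/16
  (9/2, 37/8) → C = 67/8
  (0, 17/4) → C = -85/4

The maximum is at (9/5, 0). Substituting into each constraint, equality holds for (i) and (ii); the remaining constraints have slack.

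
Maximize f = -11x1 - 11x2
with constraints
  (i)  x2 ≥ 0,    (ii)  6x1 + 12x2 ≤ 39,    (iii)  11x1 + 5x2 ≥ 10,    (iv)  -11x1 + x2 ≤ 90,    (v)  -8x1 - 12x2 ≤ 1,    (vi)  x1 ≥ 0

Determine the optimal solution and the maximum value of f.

Corner points and f = -11x1 - 11x2:
  (13/2, 0) → f = -143/2
  (10/11, 0) → f = -10
  (0, 13/4) → f = -143/4
  (0, 2) → f = -22

At the optimal vertex, x2 = 0 and 11x1 + 5x2 = 10.
Solving simultaneously gives x1 = 10/11, x2 = 0.

x1 = 10/11, x2 = 0, maximum f = -10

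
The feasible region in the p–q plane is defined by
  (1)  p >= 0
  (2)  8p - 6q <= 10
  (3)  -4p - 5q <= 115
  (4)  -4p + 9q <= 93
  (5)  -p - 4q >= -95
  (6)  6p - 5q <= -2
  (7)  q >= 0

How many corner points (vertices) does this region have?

Intersecting each pair of boundary lines and keeping only the points that satisfy every inequality leaves:
  (0, 31/3)
  (0, 2/5)
  (447/34, 275/17)

3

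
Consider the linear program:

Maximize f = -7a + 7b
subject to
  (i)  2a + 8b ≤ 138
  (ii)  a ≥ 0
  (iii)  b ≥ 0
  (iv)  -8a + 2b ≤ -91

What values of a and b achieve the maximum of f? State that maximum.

The binding constraints are 2a + 8b = 138 and -8a + 2b = -91.
Solving simultaneously gives a = 251/17, b = 461/34.

a = 251/17, b = 461/34, maximum f = -287/34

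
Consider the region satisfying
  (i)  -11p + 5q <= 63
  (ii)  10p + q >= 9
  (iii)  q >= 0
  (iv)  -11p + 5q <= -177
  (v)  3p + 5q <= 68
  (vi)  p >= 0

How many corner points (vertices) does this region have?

Intersecting each pair of boundary lines and keeping only the points that satisfy every inequality leaves:
  (177/11, 0)
  (68/3, 0)
  (35/2, 31/10)

3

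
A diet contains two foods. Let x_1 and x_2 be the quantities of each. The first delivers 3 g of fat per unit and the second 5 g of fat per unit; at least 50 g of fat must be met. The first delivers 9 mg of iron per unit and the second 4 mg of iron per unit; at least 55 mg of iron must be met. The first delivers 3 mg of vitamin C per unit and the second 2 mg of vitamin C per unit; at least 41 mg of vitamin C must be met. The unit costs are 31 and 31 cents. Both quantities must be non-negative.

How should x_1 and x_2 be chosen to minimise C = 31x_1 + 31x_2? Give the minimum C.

Corner points and C = 31x_1 + 31x_2:
  (0, 41/2) → C = 1271/2
  (50/3, 0) → C = 1550/3
  (35/3, 3) → C = 1364/3
The feasible region is unbounded (it extends along (0, 1), (1, 0)), but C strictly increases along every unbounded feasible direction, so there is no improving ray and the minimum is attained at a vertex.

The binding constraints are 3x_1 + 5x_2 = 50 and 3x_1 + 2x_2 = 41.
Solving simultaneously gives x_1 = 35/3, x_2 = 3.

x_1 = 35/3, x_2 = 3, minimum C = 1364/3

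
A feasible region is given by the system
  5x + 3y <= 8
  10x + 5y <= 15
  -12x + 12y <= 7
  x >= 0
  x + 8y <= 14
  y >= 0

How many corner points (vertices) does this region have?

Intersecting each pair of boundary lines and keeping only the points that satisfy every inequality leaves:
  (1, 1)
  (25/32, 131/96)
  (3/2, 0)
  (0, 7/12)
  (0, 0)

5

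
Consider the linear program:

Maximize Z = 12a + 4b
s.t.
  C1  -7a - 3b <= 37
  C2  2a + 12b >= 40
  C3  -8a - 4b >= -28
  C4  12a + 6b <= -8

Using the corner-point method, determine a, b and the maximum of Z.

Feasible corners and Z = 12a + 4b:
  (-94/13, 59/13) → Z = -892/13
  (-33, 194/3) → Z = -412/3
  (-28/11, 124/33) → Z = -512/33

At the optimal vertex, 2a + 12b = 40 and 12a + 6b = -8.
Solving simultaneously gives a = -28/11, b = 124/33.

a = -28/11, b = 124/33, maximum Z = -512/33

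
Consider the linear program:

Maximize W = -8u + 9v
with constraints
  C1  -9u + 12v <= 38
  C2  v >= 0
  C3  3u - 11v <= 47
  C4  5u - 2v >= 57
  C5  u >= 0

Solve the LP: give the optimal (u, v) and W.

Vertices and W = -8u + 9v:
  (380/21, 703/42) → W = 247/42
  (47/3, 0) → W = -376/3
  (57/5, 0) → W = -456/5
The feasible region is unbounded (it extends along (11, 3), (4, 3)), but W strictly decreases along every unbounded feasible direction, so there is no improving ray and the maximum is attained at a vertex.

The binding constraints are -9u + 12v = 38 and 5u - 2v = 57.
Solving simultaneously gives u = 380/21, v = 703/42.

u = 380/21, v = 703/42, maximum W = 247/42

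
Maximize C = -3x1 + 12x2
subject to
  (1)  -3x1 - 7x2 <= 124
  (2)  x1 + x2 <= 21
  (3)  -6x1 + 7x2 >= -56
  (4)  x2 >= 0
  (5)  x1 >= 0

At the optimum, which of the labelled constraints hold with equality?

(2) and (5)

Extreme points and C = -3x1 + 12x2:
  (203/13, 70/13) → C = 231/13
  (0, 21) → C = 252
  (28/3, 0) → C = -28
  (0, 0) → C = 0

The maximum is at (0, 21). Substituting into each constraint, equality holds for (2) and (5); the remaining constraints have slack.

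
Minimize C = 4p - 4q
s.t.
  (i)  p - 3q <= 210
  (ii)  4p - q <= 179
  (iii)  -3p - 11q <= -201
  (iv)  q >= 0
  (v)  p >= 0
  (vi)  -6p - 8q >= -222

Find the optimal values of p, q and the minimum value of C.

p = 0, q = 111/4, minimum C = -111

Corner points and C = 4p - 4q:
  (0, 201/11) → C = -804/11
  (139/7, 90/7) → C = 28
  (0, 111/4) → C = -111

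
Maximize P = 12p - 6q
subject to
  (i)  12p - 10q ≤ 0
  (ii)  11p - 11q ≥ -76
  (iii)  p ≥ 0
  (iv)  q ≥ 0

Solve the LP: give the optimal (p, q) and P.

p = 380/11, q = 456/11, maximum P = 1824/11

Vertices and P = 12p - 6q:
  (380/11, 456/11) → P = 1824/11
  (0, 0) → P = 0
  (0, 76/11) → P = -456/11

At the optimal vertex, 12p - 10q = 0 and 11p - 11q = -76.
Solving simultaneously gives p = 380/11, q = 456/11.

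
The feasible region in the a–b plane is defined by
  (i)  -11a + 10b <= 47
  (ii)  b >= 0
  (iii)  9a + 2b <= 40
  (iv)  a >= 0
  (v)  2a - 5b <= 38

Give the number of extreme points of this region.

4

The feasible vertices (each the meet of two boundaries and inside every other half-plane) are:
  (153/56, 863/112)
  (0, 47/10)
  (40/9, 0)
  (0, 0)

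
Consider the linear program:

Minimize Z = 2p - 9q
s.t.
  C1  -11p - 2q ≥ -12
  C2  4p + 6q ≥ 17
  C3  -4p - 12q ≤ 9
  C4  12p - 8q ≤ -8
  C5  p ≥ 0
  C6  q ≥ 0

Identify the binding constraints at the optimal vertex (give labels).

C1 and C5

Corner points and Z = 2p - 9q:
  (19/29, 139/58) → Z = -1175/58
  (0, 6) → Z = -54
  (0, 17/6) → Z = -51/2

The minimum is at (0, 6). Substituting into each constraint, equality holds for C1 and C5; the remaining constraints have slack.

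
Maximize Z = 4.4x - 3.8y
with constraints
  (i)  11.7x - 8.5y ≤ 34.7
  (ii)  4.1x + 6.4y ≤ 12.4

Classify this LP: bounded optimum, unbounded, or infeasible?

unbounded

From the feasible point (32748/10973, 281/10973), moving in the direction (-8.5, -11.7) keeps every constraint satisfied while Z increases without bound.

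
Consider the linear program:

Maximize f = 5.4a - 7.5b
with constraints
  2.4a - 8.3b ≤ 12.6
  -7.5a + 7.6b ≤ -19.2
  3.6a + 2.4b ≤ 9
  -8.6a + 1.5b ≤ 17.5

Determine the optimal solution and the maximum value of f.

Corner points and f = 5.4a - 7.5b:
  (2120/1467, -538/489) → f = 2617/163
  (53/18, -2/3) → f = 209/10
  (53/21, -1/28) → f = 3891/280

At the optimal vertex, 2.4a - 8.3b = 12.6 and 3.6a + 2.4b = 9.
Solving simultaneously gives a = 53/18, b = -2/3.

a = 53/18, b = -2/3, maximum f = 209/10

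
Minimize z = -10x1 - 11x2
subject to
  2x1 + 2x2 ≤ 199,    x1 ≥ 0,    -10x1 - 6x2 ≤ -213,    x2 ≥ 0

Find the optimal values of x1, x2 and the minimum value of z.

At the optimal vertex, 2x1 + 2x2 = 199 and x1 = 0.
Solving simultaneously gives x1 = 0, x2 = 199/2.

x1 = 0, x2 = 199/2, minimum z = -2189/2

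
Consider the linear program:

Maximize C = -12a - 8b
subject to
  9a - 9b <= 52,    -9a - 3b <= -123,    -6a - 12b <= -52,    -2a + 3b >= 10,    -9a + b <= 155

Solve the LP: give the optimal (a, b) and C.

a = 113/11, b = 112/11, maximum C = -2252/11

Feasible corners and C = -12a - 8b:
  (82/3, 194/9) → C = -4504/9
  (113/11, 112/11) → C = -2252/11
  (-19/2, 139/2) → C = -442
The feasible region is unbounded (it extends along (1, 1), (1, 9)), but C strictly decreases along every unbounded feasible direction, so there is no improving ray and the maximum is attained at a vertex.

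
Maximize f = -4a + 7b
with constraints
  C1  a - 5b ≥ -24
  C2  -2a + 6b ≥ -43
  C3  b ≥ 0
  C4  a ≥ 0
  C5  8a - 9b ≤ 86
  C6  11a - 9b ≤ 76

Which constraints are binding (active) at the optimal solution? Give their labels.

Corner points and f = -4a + 7b:
  (0, 24/5) → f = 168/5
  (298/23, 170/23) → f = -2/23
  (0, 0) → f = 0
  (76/11, 0) → f = -304/11

The maximum is at (0, 24/5). Substituting into each constraint, equality holds for C1 and C4; the remaining constraints have slack.

C1 and C4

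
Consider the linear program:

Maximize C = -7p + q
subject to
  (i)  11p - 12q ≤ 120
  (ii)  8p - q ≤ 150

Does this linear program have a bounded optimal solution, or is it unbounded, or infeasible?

From the feasible point (336/17, 138/17), moving in the direction (1, 8) keeps every constraint satisfied while C increases without bound.

unbounded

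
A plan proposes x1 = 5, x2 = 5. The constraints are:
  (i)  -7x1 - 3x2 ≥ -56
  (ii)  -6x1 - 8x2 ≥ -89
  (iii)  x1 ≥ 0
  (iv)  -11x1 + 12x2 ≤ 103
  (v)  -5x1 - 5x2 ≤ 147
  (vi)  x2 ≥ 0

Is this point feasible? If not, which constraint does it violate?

feasible

(i): -50 ≥ -56 ✓
(ii): -70 ≥ -89 ✓
(iii): 5 ≥ 0 ✓
(iv): 5 ≤ 103 ✓
(v): -50 ≤ 147 ✓
(vi): 5 ≥ 0 ✓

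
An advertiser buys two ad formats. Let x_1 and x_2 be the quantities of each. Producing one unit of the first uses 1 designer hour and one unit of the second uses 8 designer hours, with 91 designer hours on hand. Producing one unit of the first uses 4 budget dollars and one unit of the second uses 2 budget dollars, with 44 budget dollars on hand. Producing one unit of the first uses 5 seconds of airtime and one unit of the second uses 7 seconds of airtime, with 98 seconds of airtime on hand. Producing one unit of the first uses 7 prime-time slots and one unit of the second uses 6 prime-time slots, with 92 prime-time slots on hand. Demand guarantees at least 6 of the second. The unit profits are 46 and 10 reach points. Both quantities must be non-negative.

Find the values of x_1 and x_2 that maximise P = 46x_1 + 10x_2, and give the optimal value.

Extreme points and P = 46x_1 + 10x_2:
  (0, 91/8) → P = 455/4
  (0, 6) → P = 60
  (19/5, 109/10) → P = 1419/5
  (8, 6) → P = 428

x_1 = 8, x_2 = 6, maximum P = 428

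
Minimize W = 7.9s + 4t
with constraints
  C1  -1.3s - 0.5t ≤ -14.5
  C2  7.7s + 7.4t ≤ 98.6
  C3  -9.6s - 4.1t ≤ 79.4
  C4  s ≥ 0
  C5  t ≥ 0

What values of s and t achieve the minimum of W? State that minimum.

s = 145/13, t = 0, minimum W = 2291/26

Feasible corners and W = 7.9s + 4t:
  (5800/577, 1653/577) → W = 52432/577
  (145/13, 0) → W = 2291/26
  (986/77, 0) → W = 38947/385

The optimum lies where -1.3s - 0.5t = -14.5 and t = 0.
Solving simultaneously gives s = 145/13, t = 0.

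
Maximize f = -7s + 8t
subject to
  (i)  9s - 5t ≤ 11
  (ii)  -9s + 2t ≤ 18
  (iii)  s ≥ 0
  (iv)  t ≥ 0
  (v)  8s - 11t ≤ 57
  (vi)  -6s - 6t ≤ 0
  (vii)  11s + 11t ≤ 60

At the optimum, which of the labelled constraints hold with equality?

Corner points and f = -7s + 8t:
  (11/9, 0) → f = -77/9
  (421/154, 419/154) → f = 405/154
  (0, 0) → f = 0
  (0, 60/11) → f = 480/11

The maximum is at (0, 60/11). Substituting into each constraint, equality holds for (iii) and (vii); the remaining constraints have slack.

(iii) and (vii)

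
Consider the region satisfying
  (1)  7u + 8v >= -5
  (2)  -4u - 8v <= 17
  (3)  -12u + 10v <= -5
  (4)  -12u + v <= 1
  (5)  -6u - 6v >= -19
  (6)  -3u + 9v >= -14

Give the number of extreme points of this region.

4

Pairwise boundary intersections that survive every other constraint:
  (-5/83, -95/166)
  (67/87, -113/87)
  (5/3, 3/2)
  (85/24, -3/8)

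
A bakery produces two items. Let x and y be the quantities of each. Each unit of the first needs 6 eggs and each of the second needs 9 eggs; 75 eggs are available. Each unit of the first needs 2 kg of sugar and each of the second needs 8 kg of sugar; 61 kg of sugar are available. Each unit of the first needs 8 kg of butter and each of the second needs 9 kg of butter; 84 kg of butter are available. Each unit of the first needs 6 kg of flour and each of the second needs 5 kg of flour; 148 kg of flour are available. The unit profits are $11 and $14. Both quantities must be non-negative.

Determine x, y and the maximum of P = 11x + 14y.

Extreme points and P = 11x + 14y:
  (0, 0) → P = 0
  (0, 61/8) → P = 427/4
  (21/2, 0) → P = 231/2
  (17/10, 36/5) → P = 239/2
  (9/2, 16/3) → P = 745/6

At the optimal vertex, 6x + 9y = 75 and 8x + 9y = 84.
Solving simultaneously gives x = 9/2, y = 16/3.

x = 9/2, y = 16/3, maximum P = 745/6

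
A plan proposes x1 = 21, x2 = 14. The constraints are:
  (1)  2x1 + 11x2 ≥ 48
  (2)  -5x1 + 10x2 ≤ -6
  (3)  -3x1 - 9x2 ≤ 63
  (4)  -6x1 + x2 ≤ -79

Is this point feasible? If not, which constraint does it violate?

Constraint (2): -5x1 + 10x2 = 35, which is not ≤ -6. All other constraints are satisfied.

not feasible — violates (2)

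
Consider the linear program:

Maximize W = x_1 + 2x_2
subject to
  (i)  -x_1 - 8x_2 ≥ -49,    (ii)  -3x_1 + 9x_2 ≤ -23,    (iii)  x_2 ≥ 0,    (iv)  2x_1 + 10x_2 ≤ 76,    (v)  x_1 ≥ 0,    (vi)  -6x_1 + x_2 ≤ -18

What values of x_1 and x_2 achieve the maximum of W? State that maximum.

Feasible corners and W = x_1 + 2x_2:
  (625/33, 124/33) → W = 291/11
  (59/3, 11/3) → W = 27
  (23/3, 0) → W = 23/3
  (38, 0) → W = 38

The binding constraints are x_2 = 0 and 2x_1 + 10x_2 = 76.
Solving simultaneously gives x_1 = 38, x_2 = 0.

x_1 = 38, x_2 = 0, maximum W = 38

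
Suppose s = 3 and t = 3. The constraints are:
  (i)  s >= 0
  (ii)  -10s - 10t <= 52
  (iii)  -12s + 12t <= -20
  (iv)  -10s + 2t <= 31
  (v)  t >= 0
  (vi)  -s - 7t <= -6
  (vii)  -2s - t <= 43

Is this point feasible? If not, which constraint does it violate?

not feasible — violates (iii)

Constraint (iii): -12s + 12t = 0, which is not ≤ -20. All other constraints are satisfied.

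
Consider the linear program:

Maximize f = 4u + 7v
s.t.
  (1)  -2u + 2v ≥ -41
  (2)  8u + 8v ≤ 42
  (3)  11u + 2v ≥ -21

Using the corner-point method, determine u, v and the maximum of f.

u = -7/2, v = 35/4, maximum f = 189/4

Corner points and f = 4u + 7v:
  (103/8, -61/8) → f = -15/8
  (20/13, -493/26) → f = -3291/26
  (-7/2, 35/4) → f = 189/4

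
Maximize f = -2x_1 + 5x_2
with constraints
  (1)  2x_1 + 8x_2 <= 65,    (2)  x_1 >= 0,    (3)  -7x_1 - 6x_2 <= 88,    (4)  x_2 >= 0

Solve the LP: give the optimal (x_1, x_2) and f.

Feasible corners and f = -2x_1 + 5x_2:
  (0, 65/8) → f = 325/8
  (65/2, 0) → f = -65
  (0, 0) → f = 0

x_1 = 0, x_2 = 65/8, maximum f = 325/8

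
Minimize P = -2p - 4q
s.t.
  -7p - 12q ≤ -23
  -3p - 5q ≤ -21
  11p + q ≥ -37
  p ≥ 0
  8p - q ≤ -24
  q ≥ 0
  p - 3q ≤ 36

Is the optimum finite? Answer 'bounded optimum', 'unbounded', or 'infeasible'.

unbounded

From the feasible point (0, 24), moving in the direction (0, 1) keeps every constraint satisfied while P decreases without bound.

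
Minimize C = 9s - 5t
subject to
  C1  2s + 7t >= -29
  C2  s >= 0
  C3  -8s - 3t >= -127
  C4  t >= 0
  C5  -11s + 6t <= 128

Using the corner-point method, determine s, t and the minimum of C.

s = 14/3, t = 269/9, minimum C = -967/9

Corner points and C = 9s - 5t:
  (0, 0) → C = 0
  (0, 64/3) → C = -320/3
  (127/8, 0) → C = 1143/8
  (14/3, 269/9) → C = -967/9

The optimum lies where -8s - 3t = -127 and -11s + 6t = 128.
Solving simultaneously gives s = 14/3, t = 269/9.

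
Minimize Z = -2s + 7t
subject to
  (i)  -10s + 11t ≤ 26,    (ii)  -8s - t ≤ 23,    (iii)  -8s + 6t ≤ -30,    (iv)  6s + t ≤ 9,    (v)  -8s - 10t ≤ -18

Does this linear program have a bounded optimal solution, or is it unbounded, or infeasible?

The boundaries -10s + 11t = 26 and -8s + 6t = -30 meet at (243/14, 127/7), but that point violates 6s + t ≤ 9. Every candidate vertex is excluded by some other constraint, so the feasible region is empty.

infeasible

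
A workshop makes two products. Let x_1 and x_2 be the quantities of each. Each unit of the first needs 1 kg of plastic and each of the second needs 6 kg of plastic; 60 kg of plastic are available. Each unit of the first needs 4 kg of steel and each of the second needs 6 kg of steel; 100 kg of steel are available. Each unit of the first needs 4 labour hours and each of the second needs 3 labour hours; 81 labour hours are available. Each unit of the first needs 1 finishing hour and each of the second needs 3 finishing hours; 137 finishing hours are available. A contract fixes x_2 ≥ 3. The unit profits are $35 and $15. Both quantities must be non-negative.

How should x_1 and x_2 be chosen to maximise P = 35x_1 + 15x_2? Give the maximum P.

x_1 = 18, x_2 = 3, maximum P = 675

Corner points and P = 35x_1 + 15x_2:
  (0, 10) → P = 150
  (0, 3) → P = 45
  (40/3, 70/9) → P = 1750/3
  (31/2, 19/3) → P = 1275/2
  (18, 3) → P = 675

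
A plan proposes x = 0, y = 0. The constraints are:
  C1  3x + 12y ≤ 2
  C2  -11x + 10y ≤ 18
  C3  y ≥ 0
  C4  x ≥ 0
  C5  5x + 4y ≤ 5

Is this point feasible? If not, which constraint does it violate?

C1: 0 ≤ 2 ✓
C2: 0 ≤ 18 ✓
C3: 0 ≥ 0 ✓
C4: 0 ≥ 0 ✓
C5: 0 ≤ 5 ✓

feasible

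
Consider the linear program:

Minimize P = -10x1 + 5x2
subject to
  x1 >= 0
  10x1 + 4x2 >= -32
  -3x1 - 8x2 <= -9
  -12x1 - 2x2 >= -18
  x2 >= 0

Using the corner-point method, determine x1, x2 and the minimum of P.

x1 = 7/5, x2 = 3/5, minimum P = -11

Extreme points and P = -10x1 + 5x2:
  (0, 9/8) → P = 45/8
  (0, 9) → P = 45
  (7/5, 3/5) → P = -11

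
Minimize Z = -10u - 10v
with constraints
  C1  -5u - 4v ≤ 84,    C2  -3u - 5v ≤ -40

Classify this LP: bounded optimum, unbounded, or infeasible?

From the feasible point (-580/13, 452/13), moving in the direction (5, -3) keeps every constraint satisfied while Z decreases without bound.

unbounded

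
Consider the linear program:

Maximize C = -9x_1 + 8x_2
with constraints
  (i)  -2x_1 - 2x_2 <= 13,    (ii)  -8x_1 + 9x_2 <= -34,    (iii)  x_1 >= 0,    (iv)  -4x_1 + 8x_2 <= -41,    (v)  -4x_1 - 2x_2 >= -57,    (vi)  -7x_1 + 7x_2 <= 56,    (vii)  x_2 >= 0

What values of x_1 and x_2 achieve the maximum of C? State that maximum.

Vertices and C = -9x_1 + 8x_2:
  (269/20, 8/5) → C = -433/4
  (41/4, 0) → C = -369/4
  (57/4, 0) → C = -513/4

The optimum lies where -4x_1 + 8x_2 = -41 and x_2 = 0.
Solving simultaneously gives x_1 = 41/4, x_2 = 0.

x_1 = 41/4, x_2 = 0, maximum C = -369/4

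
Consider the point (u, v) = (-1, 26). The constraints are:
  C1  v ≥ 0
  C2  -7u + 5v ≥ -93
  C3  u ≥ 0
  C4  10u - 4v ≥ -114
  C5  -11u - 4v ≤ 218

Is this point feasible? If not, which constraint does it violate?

not feasible — violates C3

Constraint C3: u = -1, which is not ≥ 0. All other constraints are satisfied.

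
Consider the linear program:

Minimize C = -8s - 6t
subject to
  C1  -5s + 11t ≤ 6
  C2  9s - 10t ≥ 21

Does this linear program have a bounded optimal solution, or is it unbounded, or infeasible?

unbounded

From the feasible point (291/49, 159/49), moving in the direction (11, 5) keeps every constraint satisfied while C decreases without bound.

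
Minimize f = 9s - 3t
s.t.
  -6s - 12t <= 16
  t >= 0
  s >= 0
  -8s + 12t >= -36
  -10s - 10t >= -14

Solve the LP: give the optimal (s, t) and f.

Vertices and f = 9s - 3t:
  (0, 0) → f = 0
  (7/5, 0) → f = 63/5
  (0, 7/5) → f = -21/5

The optimum lies where s = 0 and -10s - 10t = -14.
Solving simultaneously gives s = 0, t = 7/5.

s = 0, t = 7/5, minimum f = -21/5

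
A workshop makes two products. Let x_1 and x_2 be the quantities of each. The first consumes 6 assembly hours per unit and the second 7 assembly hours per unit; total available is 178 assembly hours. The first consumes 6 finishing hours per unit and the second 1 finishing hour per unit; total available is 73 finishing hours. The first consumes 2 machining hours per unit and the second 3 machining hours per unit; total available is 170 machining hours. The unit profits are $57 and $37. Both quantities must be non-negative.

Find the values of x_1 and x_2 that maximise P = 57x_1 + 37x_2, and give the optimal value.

x_1 = 37/4, x_2 = 35/2, maximum P = 4699/4

Corner points and P = 57x_1 + 37x_2:
  (0, 0) → P = 0
  (0, 178/7) → P = 6586/7
  (73/6, 0) → P = 1387/2
  (37/4, 35/2) → P = 4699/4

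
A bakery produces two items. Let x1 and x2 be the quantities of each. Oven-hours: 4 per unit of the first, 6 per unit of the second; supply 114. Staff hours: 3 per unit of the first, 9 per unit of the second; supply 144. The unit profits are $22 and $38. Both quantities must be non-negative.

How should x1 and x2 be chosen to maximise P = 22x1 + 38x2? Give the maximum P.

x1 = 9, x2 = 13, maximum P = 692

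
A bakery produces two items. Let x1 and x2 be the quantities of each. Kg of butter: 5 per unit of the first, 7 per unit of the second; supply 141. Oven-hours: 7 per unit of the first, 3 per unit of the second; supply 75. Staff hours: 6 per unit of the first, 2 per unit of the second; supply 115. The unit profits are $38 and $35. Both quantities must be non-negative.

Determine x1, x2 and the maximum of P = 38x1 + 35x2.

Vertices and P = 38x1 + 35x2:
  (0, 0) → P = 0
  (0, 141/7) → P = 705
  (75/7, 0) → P = 2850/7
  (3, 18) → P = 744

The binding constraints are 5x1 + 7x2 = 141 and 7x1 + 3x2 = 75.
Solving simultaneously gives x1 = 3, x2 = 18.

x1 = 3, x2 = 18, maximum P = 744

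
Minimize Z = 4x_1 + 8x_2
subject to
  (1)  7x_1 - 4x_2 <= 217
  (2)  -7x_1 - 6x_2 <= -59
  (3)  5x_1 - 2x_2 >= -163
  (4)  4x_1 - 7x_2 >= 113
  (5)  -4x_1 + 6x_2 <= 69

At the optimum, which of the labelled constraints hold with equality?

(1) and (2)

Extreme points and Z = 4x_1 + 8x_2:
  (769/35, -79/5) → Z = -1348/35
  (97/3, 7/3) → Z = 148
  (1091/73, -555/73) → Z = -76/73

The minimum is at (769/35, -79/5). Substituting into each constraint, equality holds for (1) and (2); the remaining constraints have slack.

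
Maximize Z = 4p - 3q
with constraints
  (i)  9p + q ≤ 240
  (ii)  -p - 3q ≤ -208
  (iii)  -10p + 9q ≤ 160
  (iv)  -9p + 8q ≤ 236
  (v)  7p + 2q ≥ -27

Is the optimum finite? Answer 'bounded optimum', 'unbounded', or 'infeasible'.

infeasible

The boundaries 9p + q = 240 and -10p + 9q = 160 meet at (2000/91, 3840/91), but that point violates -p - 3q ≤ -208. Every candidate vertex is excluded by some other constraint, so the feasible region is empty.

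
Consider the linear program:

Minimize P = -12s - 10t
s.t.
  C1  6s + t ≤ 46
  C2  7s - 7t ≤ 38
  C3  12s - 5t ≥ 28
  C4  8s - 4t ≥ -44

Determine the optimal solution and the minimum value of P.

Feasible corners and P = -12s - 10t:
  (360/49, 94/49) → P = -5260/49
  (43/7, 64/7) → P = -1156/7
  (6/49, -260/49) → P = 2528/49

The binding constraints are 6s + t = 46 and 12s - 5t = 28.
Solving simultaneously gives s = 43/7, t = 64/7.

s = 43/7, t = 64/7, minimum P = -1156/7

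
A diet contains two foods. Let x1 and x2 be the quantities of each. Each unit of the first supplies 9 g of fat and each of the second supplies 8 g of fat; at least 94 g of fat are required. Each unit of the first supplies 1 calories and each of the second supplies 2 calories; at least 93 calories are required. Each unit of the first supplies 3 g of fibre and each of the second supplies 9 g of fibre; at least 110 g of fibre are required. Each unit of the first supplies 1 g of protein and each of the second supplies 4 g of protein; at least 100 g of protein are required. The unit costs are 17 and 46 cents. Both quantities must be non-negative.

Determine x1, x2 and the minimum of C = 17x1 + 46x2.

Corner points and C = 17x1 + 46x2:
  (0, 93/2) → C = 2139
  (100, 0) → C = 1700
  (86, 7/2) → C = 1623
The feasible region is unbounded (it extends along (0, 1), (1, 0)), but C strictly increases along every unbounded feasible direction, so there is no improving ray and the minimum is attained at a vertex.

At the optimal vertex, x1 + 2x2 = 93 and x1 + 4x2 = 100.
Solving simultaneously gives x1 = 86, x2 = 7/2.

x1 = 86, x2 = 7/2, minimum C = 1623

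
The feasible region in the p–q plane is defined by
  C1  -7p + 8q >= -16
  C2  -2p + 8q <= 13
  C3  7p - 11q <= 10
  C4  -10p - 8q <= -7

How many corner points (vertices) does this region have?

4

Pairwise boundary intersections that survive every other constraint:
  (29/5, 123/40)
  (32/7, 2)
  (-1/2, 3/2)
  (157/166, -51/166)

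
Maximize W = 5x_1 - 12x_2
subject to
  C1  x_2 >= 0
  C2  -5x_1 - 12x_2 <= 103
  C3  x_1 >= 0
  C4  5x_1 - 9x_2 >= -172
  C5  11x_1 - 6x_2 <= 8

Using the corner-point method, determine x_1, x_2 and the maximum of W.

Feasible corners and W = 5x_1 - 12x_2:
  (0, 0) → W = 0
  (8/11, 0) → W = 40/11
  (0, 172/9) → W = -688/3
  (16, 28) → W = -256

The optimum lies where x_2 = 0 and 11x_1 - 6x_2 = 8.
Solving simultaneously gives x_1 = 8/11, x_2 = 0.

x_1 = 8/11, x_2 = 0, maximum W = 40/11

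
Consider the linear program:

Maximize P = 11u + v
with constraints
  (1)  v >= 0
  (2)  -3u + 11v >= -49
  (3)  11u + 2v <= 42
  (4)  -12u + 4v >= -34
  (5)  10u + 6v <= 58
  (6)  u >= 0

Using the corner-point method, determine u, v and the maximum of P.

u = 59/17, v = 65/34, maximum P = 1363/34

Corner points and P = 11u + v:
  (17/6, 0) → P = 187/6
  (0, 0) → P = 0
  (59/17, 65/34) → P = 1363/34
  (68/23, 109/23) → P = 857/23
  (0, 29/3) → P = 29/3

The optimum lies where 11u + 2v = 42 and -12u + 4v = -34.
Solving simultaneously gives u = 59/17, v = 65/34.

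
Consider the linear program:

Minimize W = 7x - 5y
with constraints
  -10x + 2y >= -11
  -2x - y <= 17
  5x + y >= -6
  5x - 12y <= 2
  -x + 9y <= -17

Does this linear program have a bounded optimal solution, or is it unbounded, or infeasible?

The boundaries -10x + 2y = -11 and 5x + y = -6 meet at (-1/20, -23/4), but that point violates 5x - 12y ≤ 2. Every candidate vertex is excluded by some other constraint, so the feasible region is empty.

infeasible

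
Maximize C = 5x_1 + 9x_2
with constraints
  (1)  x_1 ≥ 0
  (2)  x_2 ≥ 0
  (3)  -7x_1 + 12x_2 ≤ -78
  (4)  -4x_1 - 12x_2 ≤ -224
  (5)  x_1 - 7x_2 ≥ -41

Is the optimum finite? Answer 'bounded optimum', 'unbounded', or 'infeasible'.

unbounded

From the feasible point (56, 0), moving in the direction (7, 1) keeps every constraint satisfied while C increases without bound.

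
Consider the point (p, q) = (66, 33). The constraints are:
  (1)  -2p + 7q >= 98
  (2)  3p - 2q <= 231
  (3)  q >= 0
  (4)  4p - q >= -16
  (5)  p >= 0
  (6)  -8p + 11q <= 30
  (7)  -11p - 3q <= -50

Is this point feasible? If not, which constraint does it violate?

feasible

(1): 99 ≥ 98 ✓
(2): 132 ≤ 231 ✓
(3): 33 ≥ 0 ✓
(4): 231 ≥ -16 ✓
(5): 66 ≥ 0 ✓
(6): -165 ≤ 30 ✓
(7): -825 ≤ -50 ✓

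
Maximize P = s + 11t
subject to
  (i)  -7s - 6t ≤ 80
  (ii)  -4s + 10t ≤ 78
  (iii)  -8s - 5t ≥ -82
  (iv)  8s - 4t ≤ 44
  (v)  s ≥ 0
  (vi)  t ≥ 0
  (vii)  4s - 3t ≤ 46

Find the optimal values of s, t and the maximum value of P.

Extreme points and P = s + 11t:
  (43/10, 238/25) → P = 5451/50
  (0, 39/5) → P = 429/5
  (137/18, 38/9) → P = 973/18
  (11/2, 0) → P = 11/2
  (0, 0) → P = 0

The optimum lies where -4s + 10t = 78 and -8s - 5t = -82.
Solving simultaneously gives s = 43/10, t = 238/25.

s = 43/10, t = 238/25, maximum P = 5451/50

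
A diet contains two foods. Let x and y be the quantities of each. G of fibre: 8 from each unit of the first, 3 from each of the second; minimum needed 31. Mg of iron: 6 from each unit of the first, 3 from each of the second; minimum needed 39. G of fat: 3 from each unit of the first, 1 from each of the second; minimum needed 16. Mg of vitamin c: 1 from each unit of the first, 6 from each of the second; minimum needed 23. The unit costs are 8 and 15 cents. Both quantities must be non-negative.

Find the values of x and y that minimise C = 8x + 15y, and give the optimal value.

The feasible region is unbounded (it extends along (0, 1), (1, 0)), but C strictly increases along every unbounded feasible direction, so there is no improving ray and the minimum is attained at a vertex.

x = 5, y = 3, minimum C = 85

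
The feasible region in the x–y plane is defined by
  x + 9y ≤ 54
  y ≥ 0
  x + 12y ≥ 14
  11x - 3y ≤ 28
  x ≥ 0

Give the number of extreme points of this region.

4

Of the 10 pairwise boundary intersections, those satisfying every inequality are:
  (69/17, 283/51)
  (0, 6)
  (14/5, 14/15)
  (0, 7/6)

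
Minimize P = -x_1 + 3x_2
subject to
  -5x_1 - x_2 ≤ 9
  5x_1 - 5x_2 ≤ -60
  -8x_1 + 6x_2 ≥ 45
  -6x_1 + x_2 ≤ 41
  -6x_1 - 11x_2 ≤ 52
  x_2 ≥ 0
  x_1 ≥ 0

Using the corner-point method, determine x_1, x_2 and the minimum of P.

The feasible region is unbounded (it extends along (3, 4), (1, 6)), but P strictly increases along every unbounded feasible direction, so there is no improving ray and the minimum is attained at a vertex.

At the optimal vertex, 5x_1 - 5x_2 = -60 and x_1 = 0.
Solving simultaneously gives x_1 = 0, x_2 = 12.

x_1 = 0, x_2 = 12, minimum P = 36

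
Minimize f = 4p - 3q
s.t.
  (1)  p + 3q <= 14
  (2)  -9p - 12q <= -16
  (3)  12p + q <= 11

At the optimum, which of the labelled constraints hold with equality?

(1) and (2)

Feasible corners and f = 4p - 3q:
  (-8, 22/3) → f = -54
  (19/35, 157/35) → f = -79/7
  (116/135, 31/45) → f = 37/27

The minimum is at (-8, 22/3). Substituting into each constraint, equality holds for (1) and (2); the remaining constraints have slack.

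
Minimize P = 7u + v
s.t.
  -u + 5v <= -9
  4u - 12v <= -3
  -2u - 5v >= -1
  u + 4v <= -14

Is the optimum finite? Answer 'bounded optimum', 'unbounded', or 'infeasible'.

unbounded

From the feasible point (-123/8, -39/8), moving in the direction (-12, -4) keeps every constraint satisfied while P decreases without bound.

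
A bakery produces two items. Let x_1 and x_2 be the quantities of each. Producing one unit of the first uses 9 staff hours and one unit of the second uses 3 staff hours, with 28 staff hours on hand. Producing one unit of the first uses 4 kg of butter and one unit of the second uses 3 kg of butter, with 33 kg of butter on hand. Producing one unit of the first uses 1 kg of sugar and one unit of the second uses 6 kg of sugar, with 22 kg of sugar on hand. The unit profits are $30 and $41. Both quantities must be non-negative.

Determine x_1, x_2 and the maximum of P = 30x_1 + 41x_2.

x_1 = 2, x_2 = 10/3, maximum P = 590/3

Corner points and P = 30x_1 + 41x_2:
  (0, 0) → P = 0
  (0, 11/3) → P = 451/3
  (28/9, 0) → P = 280/3
  (2, 10/3) → P = 590/3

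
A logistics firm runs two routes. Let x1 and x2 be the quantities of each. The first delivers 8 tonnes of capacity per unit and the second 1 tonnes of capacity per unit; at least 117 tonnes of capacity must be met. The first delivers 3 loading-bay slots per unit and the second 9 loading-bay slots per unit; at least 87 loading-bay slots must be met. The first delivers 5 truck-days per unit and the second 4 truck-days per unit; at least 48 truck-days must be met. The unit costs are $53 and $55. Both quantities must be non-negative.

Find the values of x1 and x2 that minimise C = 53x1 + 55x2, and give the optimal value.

Vertices and C = 53x1 + 55x2:
  (0, 117) → C = 6435
  (29, 0) → C = 1537
  (14, 5) → C = 1017
The feasible region is unbounded (it extends along (0, 1), (1, 0)), but C strictly increases along every unbounded feasible direction, so there is no improving ray and the minimum is attained at a vertex.

x1 = 14, x2 = 5, minimum C = 1017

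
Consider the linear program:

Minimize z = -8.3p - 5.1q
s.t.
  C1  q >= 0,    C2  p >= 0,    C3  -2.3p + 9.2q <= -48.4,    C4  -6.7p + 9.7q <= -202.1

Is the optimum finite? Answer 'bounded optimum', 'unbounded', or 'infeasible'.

From the feasible point (2021/67, 0), moving in the direction (9.2, 2.3) keeps every constraint satisfied while z decreases without bound.

unbounded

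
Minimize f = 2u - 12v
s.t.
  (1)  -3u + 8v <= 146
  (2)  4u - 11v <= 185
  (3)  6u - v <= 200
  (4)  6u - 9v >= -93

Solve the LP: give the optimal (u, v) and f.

u = 194/5, v = 164/5, minimum f = -316

Corner points and f = 2u - 12v:
  (194/5, 164/5) → f = -316
  (190/7, 199/7) → f = -2008/7
  (65/2, -5) → f = 125
  (-448/5, -247/5) → f = 2068/5

At the optimal vertex, -3u + 8v = 146 and 6u - v = 200.
Solving simultaneously gives u = 194/5, v = 164/5.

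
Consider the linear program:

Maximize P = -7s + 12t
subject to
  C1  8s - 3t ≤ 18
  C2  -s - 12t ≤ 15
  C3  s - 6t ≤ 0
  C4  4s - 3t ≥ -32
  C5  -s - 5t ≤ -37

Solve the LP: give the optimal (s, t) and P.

Feasible corners and P = -7s + 12t:
  (25/2, 82/3) → P = 481/2
  (201/43, 278/43) → P = 1929/43
  (-49/23, 180/23) → P = 2503/23

At the optimal vertex, 8s - 3t = 18 and 4s - 3t = -32.
Solving simultaneously gives s = 25/2, t = 82/3.

s = 25/2, t = 82/3, maximum P = 481/2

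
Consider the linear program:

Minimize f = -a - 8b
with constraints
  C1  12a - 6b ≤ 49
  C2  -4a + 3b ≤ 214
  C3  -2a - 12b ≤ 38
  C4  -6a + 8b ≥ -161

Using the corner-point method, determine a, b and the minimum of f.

a = 477/4, b = 691/3, minimum f = -23543/12

Corner points and f = -a - 8b:
  (477/4, 691/3) → f = -23543/12
  (30/13, -277/78) → f = 1018/39
  (-149/3, 46/9) → f = 79/9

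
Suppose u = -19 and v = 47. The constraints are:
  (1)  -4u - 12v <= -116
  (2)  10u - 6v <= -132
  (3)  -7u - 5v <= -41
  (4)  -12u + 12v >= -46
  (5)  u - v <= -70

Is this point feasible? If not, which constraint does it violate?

not feasible — violates (5)

Constraint (5): u - v = -66, which is not ≤ -70. All other constraints are satisfied.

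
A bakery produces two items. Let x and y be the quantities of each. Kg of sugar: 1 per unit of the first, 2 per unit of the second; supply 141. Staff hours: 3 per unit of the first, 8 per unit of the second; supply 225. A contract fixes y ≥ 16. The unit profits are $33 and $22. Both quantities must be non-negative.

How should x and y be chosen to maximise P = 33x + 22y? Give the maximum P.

x = 97/3, y = 16, maximum P = 1419

Vertices and P = 33x + 22y:
  (0, 225/8) → P = 2475/4
  (0, 16) → P = 352
  (97/3, 16) → P = 1419

At the optimal vertex, 3x + 8y = 225 and y = 16.
Solving simultaneously gives x = 97/3, y = 16.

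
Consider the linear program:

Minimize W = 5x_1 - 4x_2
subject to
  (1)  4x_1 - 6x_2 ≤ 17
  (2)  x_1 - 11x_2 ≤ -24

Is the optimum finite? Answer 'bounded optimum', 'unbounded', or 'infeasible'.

From the feasible point (331/38, 113/38), moving in the direction (-11, -1) keeps every constraint satisfied while W decreases without bound.

unbounded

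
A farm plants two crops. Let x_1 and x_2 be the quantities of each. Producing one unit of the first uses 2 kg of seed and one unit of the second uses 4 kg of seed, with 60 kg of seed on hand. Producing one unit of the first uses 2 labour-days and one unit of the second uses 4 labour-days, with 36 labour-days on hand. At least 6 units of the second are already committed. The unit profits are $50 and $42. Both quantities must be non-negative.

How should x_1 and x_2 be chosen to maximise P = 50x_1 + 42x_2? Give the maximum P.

x_1 = 6, x_2 = 6, maximum P = 552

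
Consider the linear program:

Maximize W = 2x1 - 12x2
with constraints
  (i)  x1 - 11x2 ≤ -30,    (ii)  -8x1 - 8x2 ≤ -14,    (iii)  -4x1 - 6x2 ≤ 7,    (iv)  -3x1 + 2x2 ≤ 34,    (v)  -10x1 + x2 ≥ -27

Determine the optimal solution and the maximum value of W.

x1 = 3, x2 = 3, maximum W = -30

Feasible corners and W = 2x1 - 12x2:
  (-43/48, 127/48) → W = -805/24
  (3, 3) → W = -30
  (-61/10, 157/20) → W = -532/5
  (88/17, 421/17) → W = -4876/17

The optimum lies where x1 - 11x2 = -30 and -10x1 + x2 = -27.
Solving simultaneously gives x1 = 3, x2 = 3.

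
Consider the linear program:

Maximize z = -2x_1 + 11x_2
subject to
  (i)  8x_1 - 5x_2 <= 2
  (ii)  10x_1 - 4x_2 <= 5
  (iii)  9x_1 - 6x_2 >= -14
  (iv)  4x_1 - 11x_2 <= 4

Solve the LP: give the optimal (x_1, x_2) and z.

Corner points and z = -2x_1 + 11x_2:
  (17/18, 10/9) → z = 31/3
  (1/34, -6/17) → z = -67/17
  (43/12, 185/24) → z = 621/8
  (-178/75, -92/75) → z = -656/75

At the optimal vertex, 10x_1 - 4x_2 = 5 and 9x_1 - 6x_2 = -14.
Solving simultaneously gives x_1 = 43/12, x_2 = 185/24.

x_1 = 43/12, x_2 = 185/24, maximum z = 621/8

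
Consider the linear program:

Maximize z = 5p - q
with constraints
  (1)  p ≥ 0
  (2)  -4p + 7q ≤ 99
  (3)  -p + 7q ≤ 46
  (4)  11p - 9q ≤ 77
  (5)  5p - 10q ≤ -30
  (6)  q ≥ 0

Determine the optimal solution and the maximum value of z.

p = 10, q = 8, maximum z = 42

Extreme points and z = 5p - q:
  (0, 46/7) → z = -46/7
  (0, 3) → z = -3
  (10, 8) → z = 42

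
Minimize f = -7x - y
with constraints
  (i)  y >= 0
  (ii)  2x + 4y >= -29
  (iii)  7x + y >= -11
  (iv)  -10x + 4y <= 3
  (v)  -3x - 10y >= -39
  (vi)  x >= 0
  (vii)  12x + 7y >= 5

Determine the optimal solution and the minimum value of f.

x = 13, y = 0, minimum f = -91

At the optimal vertex, y = 0 and -3x - 10y = -39.
Solving simultaneously gives x = 13, y = 0.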